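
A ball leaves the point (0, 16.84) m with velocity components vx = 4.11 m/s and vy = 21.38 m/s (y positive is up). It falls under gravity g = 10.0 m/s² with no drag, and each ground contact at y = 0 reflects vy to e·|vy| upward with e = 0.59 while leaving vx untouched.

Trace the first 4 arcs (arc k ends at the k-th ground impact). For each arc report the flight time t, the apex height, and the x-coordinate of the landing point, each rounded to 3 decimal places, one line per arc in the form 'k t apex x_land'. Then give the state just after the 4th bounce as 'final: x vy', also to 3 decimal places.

1 4.956 39.695 20.368
2 3.325 13.818 34.033
3 1.962 4.810 42.095
4 1.157 1.674 46.852
final: 46.852 3.414

Arc 1: start y=16.840, vy=21.380 → t=4.956, apex=39.695, x_land=20.368, impact vy=-28.176
  bounce: vy ← 0.59·28.176 = 16.624
Arc 2: start y=0.000, vy=16.624 → t=3.325, apex=13.818, x_land=34.033, impact vy=-16.624
  bounce: vy ← 0.59·16.624 = 9.808
Arc 3: start y=0.000, vy=9.808 → t=1.962, apex=4.810, x_land=42.095, impact vy=-9.808
  bounce: vy ← 0.59·9.808 = 5.787
Arc 4: start y=0.000, vy=5.787 → t=1.157, apex=1.674, x_land=46.852, impact vy=-5.787
  bounce: vy ← 0.59·5.787 = 3.414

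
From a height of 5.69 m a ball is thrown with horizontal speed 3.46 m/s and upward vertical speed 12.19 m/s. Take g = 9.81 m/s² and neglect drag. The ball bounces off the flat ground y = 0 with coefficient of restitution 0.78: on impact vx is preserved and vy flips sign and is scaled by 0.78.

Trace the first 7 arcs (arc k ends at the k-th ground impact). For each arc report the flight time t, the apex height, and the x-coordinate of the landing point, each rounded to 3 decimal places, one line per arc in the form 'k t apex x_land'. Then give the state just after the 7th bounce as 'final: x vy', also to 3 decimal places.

Arc 1: start y=5.690, vy=12.190 → t=2.887, apex=13.264, x_land=9.989, impact vy=-16.132
  bounce: vy ← 0.78·16.132 = 12.583
Arc 2: start y=0.000, vy=12.583 → t=2.565, apex=8.070, x_land=18.865, impact vy=-12.583
  bounce: vy ← 0.78·12.583 = 9.815
Arc 3: start y=0.000, vy=9.815 → t=2.001, apex=4.910, x_land=25.788, impact vy=-9.815
  bounce: vy ← 0.78·9.815 = 7.655
Arc 4: start y=0.000, vy=7.655 → t=1.561, apex=2.987, x_land=31.188, impact vy=-7.655
  bounce: vy ← 0.78·7.655 = 5.971
Arc 5: start y=0.000, vy=5.971 → t=1.217, apex=1.817, x_land=35.400, impact vy=-5.971
  bounce: vy ← 0.78·5.971 = 4.658
Arc 6: start y=0.000, vy=4.658 → t=0.950, apex=1.106, x_land=38.686, impact vy=-4.658
  bounce: vy ← 0.78·4.658 = 3.633
Arc 7: start y=0.000, vy=3.633 → t=0.741, apex=0.673, x_land=41.249, impact vy=-3.633
  bounce: vy ← 0.78·3.633 = 2.834

1 2.887 13.264 9.989
2 2.565 8.070 18.865
3 2.001 4.910 25.788
4 1.561 2.987 31.188
5 1.217 1.817 35.400
6 0.950 1.106 38.686
7 0.741 0.673 41.249
final: 41.249 2.834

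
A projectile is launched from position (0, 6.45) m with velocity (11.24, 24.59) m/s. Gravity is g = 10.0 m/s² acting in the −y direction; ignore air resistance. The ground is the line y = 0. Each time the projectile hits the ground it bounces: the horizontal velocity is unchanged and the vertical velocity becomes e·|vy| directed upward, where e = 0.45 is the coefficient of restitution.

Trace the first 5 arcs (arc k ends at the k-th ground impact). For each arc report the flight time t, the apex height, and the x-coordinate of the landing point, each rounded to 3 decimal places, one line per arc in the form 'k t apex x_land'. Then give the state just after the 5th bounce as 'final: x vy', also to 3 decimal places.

1 5.168 36.683 58.084
2 2.438 7.428 85.485
3 1.097 1.504 97.815
4 0.494 0.305 103.364
5 0.222 0.062 105.860
final: 105.860 0.500

Arc 1: start y=6.450, vy=24.590 → t=5.168, apex=36.683, x_land=58.084, impact vy=-27.086
  bounce: vy ← 0.45·27.086 = 12.189
Arc 2: start y=0.000, vy=12.189 → t=2.438, apex=7.428, x_land=85.485, impact vy=-12.189
  bounce: vy ← 0.45·12.189 = 5.485
Arc 3: start y=0.000, vy=5.485 → t=1.097, apex=1.504, x_land=97.815, impact vy=-5.485
  bounce: vy ← 0.45·5.485 = 2.468
Arc 4: start y=0.000, vy=2.468 → t=0.494, apex=0.305, x_land=103.364, impact vy=-2.468
  bounce: vy ← 0.45·2.468 = 1.111
Arc 5: start y=0.000, vy=1.111 → t=0.222, apex=0.062, x_land=105.860, impact vy=-1.111
  bounce: vy ← 0.45·1.111 = 0.500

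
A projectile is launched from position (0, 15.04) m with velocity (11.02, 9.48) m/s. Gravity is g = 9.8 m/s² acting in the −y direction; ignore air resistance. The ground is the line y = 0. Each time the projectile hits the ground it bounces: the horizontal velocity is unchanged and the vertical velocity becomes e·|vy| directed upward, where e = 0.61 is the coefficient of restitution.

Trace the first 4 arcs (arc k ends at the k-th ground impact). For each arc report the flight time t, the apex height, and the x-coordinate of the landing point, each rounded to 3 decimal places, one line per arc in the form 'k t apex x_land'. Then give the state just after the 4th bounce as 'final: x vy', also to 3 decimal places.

Arc 1: start y=15.040, vy=9.480 → t=2.969, apex=19.625, x_land=32.714, impact vy=-19.613
  bounce: vy ← 0.61·19.613 = 11.964
Arc 2: start y=0.000, vy=11.964 → t=2.442, apex=7.303, x_land=59.620, impact vy=-11.964
  bounce: vy ← 0.61·11.964 = 7.298
Arc 3: start y=0.000, vy=7.298 → t=1.489, apex=2.717, x_land=76.033, impact vy=-7.298
  bounce: vy ← 0.61·7.298 = 4.452
Arc 4: start y=0.000, vy=4.452 → t=0.909, apex=1.011, x_land=86.045, impact vy=-4.452
  bounce: vy ← 0.61·4.452 = 2.716

1 2.969 19.625 32.714
2 2.442 7.303 59.620
3 1.489 2.717 76.033
4 0.909 1.011 86.045
final: 86.045 2.716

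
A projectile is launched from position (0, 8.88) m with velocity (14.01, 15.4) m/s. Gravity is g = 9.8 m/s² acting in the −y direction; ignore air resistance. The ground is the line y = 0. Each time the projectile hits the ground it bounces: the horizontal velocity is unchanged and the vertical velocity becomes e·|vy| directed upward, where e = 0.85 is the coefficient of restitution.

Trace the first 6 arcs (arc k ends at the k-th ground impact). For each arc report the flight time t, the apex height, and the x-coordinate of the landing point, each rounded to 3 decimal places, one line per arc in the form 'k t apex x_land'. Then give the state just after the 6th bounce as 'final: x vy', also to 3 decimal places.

Arc 1: start y=8.880, vy=15.400 → t=3.641, apex=20.980, x_land=51.005, impact vy=-20.278
  bounce: vy ← 0.85·20.278 = 17.237
Arc 2: start y=0.000, vy=17.237 → t=3.518, apex=15.158, x_land=100.288, impact vy=-17.237
  bounce: vy ← 0.85·17.237 = 14.651
Arc 3: start y=0.000, vy=14.651 → t=2.990, apex=10.952, x_land=142.178, impact vy=-14.651
  bounce: vy ← 0.85·14.651 = 12.453
Arc 4: start y=0.000, vy=12.453 → t=2.542, apex=7.913, x_land=177.784, impact vy=-12.453
  bounce: vy ← 0.85·12.453 = 10.585
Arc 5: start y=0.000, vy=10.585 → t=2.160, apex=5.717, x_land=208.050, impact vy=-10.585
  bounce: vy ← 0.85·10.585 = 8.998
Arc 6: start y=0.000, vy=8.998 → t=1.836, apex=4.130, x_land=233.776, impact vy=-8.998
  bounce: vy ← 0.85·8.998 = 7.648

1 3.641 20.980 51.005
2 3.518 15.158 100.288
3 2.990 10.952 142.178
4 2.542 7.913 177.784
5 2.160 5.717 208.050
6 1.836 4.130 233.776
final: 233.776 7.648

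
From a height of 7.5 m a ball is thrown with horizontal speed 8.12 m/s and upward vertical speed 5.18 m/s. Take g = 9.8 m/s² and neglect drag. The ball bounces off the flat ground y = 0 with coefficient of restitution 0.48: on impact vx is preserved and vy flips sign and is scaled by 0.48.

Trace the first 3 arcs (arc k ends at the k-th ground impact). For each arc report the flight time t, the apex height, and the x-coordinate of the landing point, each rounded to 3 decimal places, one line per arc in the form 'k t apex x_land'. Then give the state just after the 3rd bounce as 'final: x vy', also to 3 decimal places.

Arc 1: start y=7.500, vy=5.180 → t=1.874, apex=8.869, x_land=15.216, impact vy=-13.185
  bounce: vy ← 0.48·13.185 = 6.329
Arc 2: start y=0.000, vy=6.329 → t=1.292, apex=2.043, x_land=25.704, impact vy=-6.329
  bounce: vy ← 0.48·6.329 = 3.038
Arc 3: start y=0.000, vy=3.038 → t=0.620, apex=0.471, x_land=30.738, impact vy=-3.038
  bounce: vy ← 0.48·3.038 = 1.458

1 1.874 8.869 15.216
2 1.292 2.043 25.704
3 0.620 0.471 30.738
final: 30.738 1.458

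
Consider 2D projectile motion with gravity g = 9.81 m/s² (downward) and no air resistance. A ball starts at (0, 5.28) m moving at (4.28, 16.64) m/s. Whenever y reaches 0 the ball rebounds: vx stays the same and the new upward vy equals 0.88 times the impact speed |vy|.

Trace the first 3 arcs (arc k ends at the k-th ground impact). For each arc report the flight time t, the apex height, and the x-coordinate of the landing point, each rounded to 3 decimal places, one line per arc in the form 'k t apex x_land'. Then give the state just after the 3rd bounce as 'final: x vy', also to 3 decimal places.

Arc 1: start y=5.280, vy=16.640 → t=3.685, apex=19.393, x_land=15.770, impact vy=-19.506
  bounce: vy ← 0.88·19.506 = 17.165
Arc 2: start y=0.000, vy=17.165 → t=3.500, apex=15.018, x_land=30.748, impact vy=-17.165
  bounce: vy ← 0.88·17.165 = 15.105
Arc 3: start y=0.000, vy=15.105 → t=3.080, apex=11.630, x_land=43.929, impact vy=-15.105
  bounce: vy ← 0.88·15.105 = 13.293

1 3.685 19.393 15.770
2 3.500 15.018 30.748
3 3.080 11.630 43.929
final: 43.929 13.293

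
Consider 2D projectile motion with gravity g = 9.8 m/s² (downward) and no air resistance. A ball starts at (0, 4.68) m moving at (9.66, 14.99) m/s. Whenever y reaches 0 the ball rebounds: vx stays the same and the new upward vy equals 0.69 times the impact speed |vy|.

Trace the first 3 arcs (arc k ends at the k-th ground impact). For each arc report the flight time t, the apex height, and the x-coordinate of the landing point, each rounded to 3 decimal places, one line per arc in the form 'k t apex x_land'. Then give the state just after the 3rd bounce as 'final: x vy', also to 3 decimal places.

Arc 1: start y=4.680, vy=14.990 → t=3.345, apex=16.144, x_land=32.310, impact vy=-17.788
  bounce: vy ← 0.69·17.788 = 12.274
Arc 2: start y=0.000, vy=12.274 → t=2.505, apex=7.686, x_land=56.508, impact vy=-12.274
  bounce: vy ← 0.69·12.274 = 8.469
Arc 3: start y=0.000, vy=8.469 → t=1.728, apex=3.659, x_land=73.204, impact vy=-8.469
  bounce: vy ← 0.69·8.469 = 5.844

1 3.345 16.144 32.310
2 2.505 7.686 56.508
3 1.728 3.659 73.204
final: 73.204 5.844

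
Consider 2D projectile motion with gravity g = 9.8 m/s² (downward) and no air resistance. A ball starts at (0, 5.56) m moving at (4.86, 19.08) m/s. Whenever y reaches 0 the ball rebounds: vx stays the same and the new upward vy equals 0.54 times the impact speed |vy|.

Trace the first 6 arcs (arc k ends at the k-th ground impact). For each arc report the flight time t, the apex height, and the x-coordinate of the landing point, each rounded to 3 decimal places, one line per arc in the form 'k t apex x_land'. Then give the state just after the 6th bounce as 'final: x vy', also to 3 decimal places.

1 4.166 24.134 20.248
2 2.397 7.037 31.897
3 1.294 2.052 38.187
4 0.699 0.598 41.584
5 0.377 0.174 43.418
6 0.204 0.051 44.408
final: 44.408 0.539

Arc 1: start y=5.560, vy=19.080 → t=4.166, apex=24.134, x_land=20.248, impact vy=-21.749
  bounce: vy ← 0.54·21.749 = 11.745
Arc 2: start y=0.000, vy=11.745 → t=2.397, apex=7.037, x_land=31.897, impact vy=-11.745
  bounce: vy ← 0.54·11.745 = 6.342
Arc 3: start y=0.000, vy=6.342 → t=1.294, apex=2.052, x_land=38.187, impact vy=-6.342
  bounce: vy ← 0.54·6.342 = 3.425
Arc 4: start y=0.000, vy=3.425 → t=0.699, apex=0.598, x_land=41.584, impact vy=-3.425
  bounce: vy ← 0.54·3.425 = 1.849
Arc 5: start y=0.000, vy=1.849 → t=0.377, apex=0.174, x_land=43.418, impact vy=-1.849
  bounce: vy ← 0.54·1.849 = 0.999
Arc 6: start y=0.000, vy=0.999 → t=0.204, apex=0.051, x_land=44.408, impact vy=-0.999
  bounce: vy ← 0.54·0.999 = 0.539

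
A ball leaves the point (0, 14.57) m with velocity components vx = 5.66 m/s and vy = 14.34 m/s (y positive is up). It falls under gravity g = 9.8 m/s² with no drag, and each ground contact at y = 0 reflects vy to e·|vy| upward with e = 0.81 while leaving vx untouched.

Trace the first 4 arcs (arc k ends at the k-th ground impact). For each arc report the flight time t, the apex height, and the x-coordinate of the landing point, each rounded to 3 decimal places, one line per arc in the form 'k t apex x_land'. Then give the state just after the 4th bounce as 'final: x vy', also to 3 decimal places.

Arc 1: start y=14.570, vy=14.340 → t=3.725, apex=25.062, x_land=21.082, impact vy=-22.163
  bounce: vy ← 0.81·22.163 = 17.952
Arc 2: start y=0.000, vy=17.952 → t=3.664, apex=16.443, x_land=41.819, impact vy=-17.952
  bounce: vy ← 0.81·17.952 = 14.541
Arc 3: start y=0.000, vy=14.541 → t=2.968, apex=10.788, x_land=58.616, impact vy=-14.541
  bounce: vy ← 0.81·14.541 = 11.778
Arc 4: start y=0.000, vy=11.778 → t=2.404, apex=7.078, x_land=72.221, impact vy=-11.778
  bounce: vy ← 0.81·11.778 = 9.541

1 3.725 25.062 21.082
2 3.664 16.443 41.819
3 2.968 10.788 58.616
4 2.404 7.078 72.221
final: 72.221 9.541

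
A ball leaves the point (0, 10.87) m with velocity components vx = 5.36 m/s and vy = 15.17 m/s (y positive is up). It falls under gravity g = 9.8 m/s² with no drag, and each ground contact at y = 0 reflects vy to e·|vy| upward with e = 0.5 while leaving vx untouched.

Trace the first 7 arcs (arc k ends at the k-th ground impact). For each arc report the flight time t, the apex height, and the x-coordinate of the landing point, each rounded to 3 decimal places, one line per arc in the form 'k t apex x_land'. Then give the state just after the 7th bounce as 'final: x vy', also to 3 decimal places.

1 3.696 22.611 19.811
2 2.148 5.653 31.325
3 1.074 1.413 37.082
4 0.537 0.353 39.961
5 0.269 0.088 41.400
6 0.134 0.022 42.120
7 0.067 0.006 42.479
final: 42.479 0.164

Arc 1: start y=10.870, vy=15.170 → t=3.696, apex=22.611, x_land=19.811, impact vy=-21.052
  bounce: vy ← 0.5·21.052 = 10.526
Arc 2: start y=0.000, vy=10.526 → t=2.148, apex=5.653, x_land=31.325, impact vy=-10.526
  bounce: vy ← 0.5·10.526 = 5.263
Arc 3: start y=0.000, vy=5.263 → t=1.074, apex=1.413, x_land=37.082, impact vy=-5.263
  bounce: vy ← 0.5·5.263 = 2.631
Arc 4: start y=0.000, vy=2.631 → t=0.537, apex=0.353, x_land=39.961, impact vy=-2.631
  bounce: vy ← 0.5·2.631 = 1.316
Arc 5: start y=0.000, vy=1.316 → t=0.269, apex=0.088, x_land=41.400, impact vy=-1.316
  bounce: vy ← 0.5·1.316 = 0.658
Arc 6: start y=0.000, vy=0.658 → t=0.134, apex=0.022, x_land=42.120, impact vy=-0.658
  bounce: vy ← 0.5·0.658 = 0.329
Arc 7: start y=0.000, vy=0.329 → t=0.067, apex=0.006, x_land=42.479, impact vy=-0.329
  bounce: vy ← 0.5·0.329 = 0.164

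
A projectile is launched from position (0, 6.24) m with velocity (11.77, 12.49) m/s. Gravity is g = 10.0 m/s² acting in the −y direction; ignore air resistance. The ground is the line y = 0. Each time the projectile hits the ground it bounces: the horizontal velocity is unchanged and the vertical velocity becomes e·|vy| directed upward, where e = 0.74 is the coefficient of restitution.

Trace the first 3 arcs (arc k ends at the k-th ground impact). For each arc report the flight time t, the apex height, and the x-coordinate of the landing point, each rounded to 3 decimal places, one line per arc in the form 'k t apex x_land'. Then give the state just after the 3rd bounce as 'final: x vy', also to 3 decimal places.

Arc 1: start y=6.240, vy=12.490 → t=2.925, apex=14.040, x_land=34.424, impact vy=-16.757
  bounce: vy ← 0.74·16.757 = 12.400
Arc 2: start y=0.000, vy=12.400 → t=2.480, apex=7.688, x_land=63.614, impact vy=-12.400
  bounce: vy ← 0.74·12.400 = 9.176
Arc 3: start y=0.000, vy=9.176 → t=1.835, apex=4.210, x_land=85.215, impact vy=-9.176
  bounce: vy ← 0.74·9.176 = 6.790

1 2.925 14.040 34.424
2 2.480 7.688 63.614
3 1.835 4.210 85.215
final: 85.215 6.790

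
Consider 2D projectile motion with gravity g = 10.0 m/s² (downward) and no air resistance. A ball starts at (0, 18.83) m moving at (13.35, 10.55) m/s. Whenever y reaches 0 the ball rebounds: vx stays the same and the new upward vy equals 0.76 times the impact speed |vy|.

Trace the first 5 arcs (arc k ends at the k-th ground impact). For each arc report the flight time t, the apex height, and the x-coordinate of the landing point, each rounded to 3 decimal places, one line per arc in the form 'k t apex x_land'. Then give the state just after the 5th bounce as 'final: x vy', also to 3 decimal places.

1 3.264 24.395 43.572
2 3.357 14.091 88.394
3 2.552 8.139 122.459
4 1.939 4.701 148.348
5 1.474 2.715 168.024
final: 168.024 5.601

Arc 1: start y=18.830, vy=10.550 → t=3.264, apex=24.395, x_land=43.572, impact vy=-22.089
  bounce: vy ← 0.76·22.089 = 16.787
Arc 2: start y=0.000, vy=16.787 → t=3.357, apex=14.091, x_land=88.394, impact vy=-16.787
  bounce: vy ← 0.76·16.787 = 12.758
Arc 3: start y=0.000, vy=12.758 → t=2.552, apex=8.139, x_land=122.459, impact vy=-12.758
  bounce: vy ← 0.76·12.758 = 9.696
Arc 4: start y=0.000, vy=9.696 → t=1.939, apex=4.701, x_land=148.348, impact vy=-9.696
  bounce: vy ← 0.76·9.696 = 7.369
Arc 5: start y=0.000, vy=7.369 → t=1.474, apex=2.715, x_land=168.024, impact vy=-7.369
  bounce: vy ← 0.76·7.369 = 5.601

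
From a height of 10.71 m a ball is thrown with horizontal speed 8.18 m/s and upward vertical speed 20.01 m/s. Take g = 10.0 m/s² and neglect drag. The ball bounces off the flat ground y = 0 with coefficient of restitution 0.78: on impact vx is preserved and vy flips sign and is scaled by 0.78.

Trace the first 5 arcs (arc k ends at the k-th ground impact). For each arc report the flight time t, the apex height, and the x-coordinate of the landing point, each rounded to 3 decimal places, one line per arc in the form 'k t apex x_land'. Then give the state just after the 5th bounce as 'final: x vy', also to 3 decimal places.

1 4.480 30.730 36.647
2 3.867 18.696 68.283
3 3.017 11.375 92.958
4 2.353 6.920 112.205
5 1.835 4.210 127.218
final: 127.218 7.158

Arc 1: start y=10.710, vy=20.010 → t=4.480, apex=30.730, x_land=36.647, impact vy=-24.791
  bounce: vy ← 0.78·24.791 = 19.337
Arc 2: start y=0.000, vy=19.337 → t=3.867, apex=18.696, x_land=68.283, impact vy=-19.337
  bounce: vy ← 0.78·19.337 = 15.083
Arc 3: start y=0.000, vy=15.083 → t=3.017, apex=11.375, x_land=92.958, impact vy=-15.083
  bounce: vy ← 0.78·15.083 = 11.765
Arc 4: start y=0.000, vy=11.765 → t=2.353, apex=6.920, x_land=112.205, impact vy=-11.765
  bounce: vy ← 0.78·11.765 = 9.176
Arc 5: start y=0.000, vy=9.176 → t=1.835, apex=4.210, x_land=127.218, impact vy=-9.176
  bounce: vy ← 0.78·9.176 = 7.158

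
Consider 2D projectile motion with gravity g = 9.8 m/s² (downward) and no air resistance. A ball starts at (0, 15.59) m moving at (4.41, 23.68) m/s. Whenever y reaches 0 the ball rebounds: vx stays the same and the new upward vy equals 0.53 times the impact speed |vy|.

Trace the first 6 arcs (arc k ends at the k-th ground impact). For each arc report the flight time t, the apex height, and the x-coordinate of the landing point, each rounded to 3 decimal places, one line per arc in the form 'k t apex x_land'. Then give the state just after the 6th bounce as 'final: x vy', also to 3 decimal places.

Arc 1: start y=15.590, vy=23.680 → t=5.420, apex=44.199, x_land=23.901, impact vy=-29.433
  bounce: vy ← 0.53·29.433 = 15.600
Arc 2: start y=0.000, vy=15.600 → t=3.184, apex=12.416, x_land=37.940, impact vy=-15.600
  bounce: vy ← 0.53·15.600 = 8.268
Arc 3: start y=0.000, vy=8.268 → t=1.687, apex=3.488, x_land=45.381, impact vy=-8.268
  bounce: vy ← 0.53·8.268 = 4.382
Arc 4: start y=0.000, vy=4.382 → t=0.894, apex=0.980, x_land=49.325, impact vy=-4.382
  bounce: vy ← 0.53·4.382 = 2.322
Arc 5: start y=0.000, vy=2.322 → t=0.474, apex=0.275, x_land=51.415, impact vy=-2.322
  bounce: vy ← 0.53·2.322 = 1.231
Arc 6: start y=0.000, vy=1.231 → t=0.251, apex=0.077, x_land=52.523, impact vy=-1.231
  bounce: vy ← 0.53·1.231 = 0.652

1 5.420 44.199 23.901
2 3.184 12.416 37.940
3 1.687 3.488 45.381
4 0.894 0.980 49.325
5 0.474 0.275 51.415
6 0.251 0.077 52.523
final: 52.523 0.652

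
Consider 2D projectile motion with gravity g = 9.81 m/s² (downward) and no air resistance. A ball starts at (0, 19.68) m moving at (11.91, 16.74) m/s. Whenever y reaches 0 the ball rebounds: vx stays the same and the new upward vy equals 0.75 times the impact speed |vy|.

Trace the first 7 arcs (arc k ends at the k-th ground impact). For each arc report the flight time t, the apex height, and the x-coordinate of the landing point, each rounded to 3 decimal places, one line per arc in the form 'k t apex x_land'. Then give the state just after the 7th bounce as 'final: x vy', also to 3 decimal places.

Arc 1: start y=19.680, vy=16.740 → t=4.338, apex=33.963, x_land=51.663, impact vy=-25.814
  bounce: vy ← 0.75·25.814 = 19.360
Arc 2: start y=0.000, vy=19.360 → t=3.947, apex=19.104, x_land=98.673, impact vy=-19.360
  bounce: vy ← 0.75·19.360 = 14.520
Arc 3: start y=0.000, vy=14.520 → t=2.960, apex=10.746, x_land=133.930, impact vy=-14.520
  bounce: vy ← 0.75·14.520 = 10.890
Arc 4: start y=0.000, vy=10.890 → t=2.220, apex=6.045, x_land=160.372, impact vy=-10.890
  bounce: vy ← 0.75·10.890 = 8.168
Arc 5: start y=0.000, vy=8.168 → t=1.665, apex=3.400, x_land=180.205, impact vy=-8.168
  bounce: vy ← 0.75·8.168 = 6.126
Arc 6: start y=0.000, vy=6.126 → t=1.249, apex=1.913, x_land=195.079, impact vy=-6.126
  bounce: vy ← 0.75·6.126 = 4.594
Arc 7: start y=0.000, vy=4.594 → t=0.937, apex=1.076, x_land=206.234, impact vy=-4.594
  bounce: vy ← 0.75·4.594 = 3.446

1 4.338 33.963 51.663
2 3.947 19.104 98.673
3 2.960 10.746 133.930
4 2.220 6.045 160.372
5 1.665 3.400 180.205
6 1.249 1.913 195.079
7 0.937 1.076 206.234
final: 206.234 3.446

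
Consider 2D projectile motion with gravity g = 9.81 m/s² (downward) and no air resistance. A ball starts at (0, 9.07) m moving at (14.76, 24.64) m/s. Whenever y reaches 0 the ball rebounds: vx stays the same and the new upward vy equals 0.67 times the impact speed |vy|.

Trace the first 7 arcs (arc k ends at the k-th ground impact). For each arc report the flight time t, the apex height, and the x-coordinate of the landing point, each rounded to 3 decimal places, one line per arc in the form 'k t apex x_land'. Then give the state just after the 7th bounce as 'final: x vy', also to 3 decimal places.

1 5.368 40.014 79.231
2 3.827 17.962 135.722
3 2.564 8.063 173.571
4 1.718 3.620 198.930
5 1.151 1.625 215.920
6 0.771 0.729 227.304
7 0.517 0.327 234.931
final: 234.931 1.698

Arc 1: start y=9.070, vy=24.640 → t=5.368, apex=40.014, x_land=79.231, impact vy=-28.019
  bounce: vy ← 0.67·28.019 = 18.773
Arc 2: start y=0.000, vy=18.773 → t=3.827, apex=17.962, x_land=135.722, impact vy=-18.773
  bounce: vy ← 0.67·18.773 = 12.578
Arc 3: start y=0.000, vy=12.578 → t=2.564, apex=8.063, x_land=173.571, impact vy=-12.578
  bounce: vy ← 0.67·12.578 = 8.427
Arc 4: start y=0.000, vy=8.427 → t=1.718, apex=3.620, x_land=198.930, impact vy=-8.427
  bounce: vy ← 0.67·8.427 = 5.646
Arc 5: start y=0.000, vy=5.646 → t=1.151, apex=1.625, x_land=215.920, impact vy=-5.646
  bounce: vy ← 0.67·5.646 = 3.783
Arc 6: start y=0.000, vy=3.783 → t=0.771, apex=0.729, x_land=227.304, impact vy=-3.783
  bounce: vy ← 0.67·3.783 = 2.535
Arc 7: start y=0.000, vy=2.535 → t=0.517, apex=0.327, x_land=234.931, impact vy=-2.535
  bounce: vy ← 0.67·2.535 = 1.698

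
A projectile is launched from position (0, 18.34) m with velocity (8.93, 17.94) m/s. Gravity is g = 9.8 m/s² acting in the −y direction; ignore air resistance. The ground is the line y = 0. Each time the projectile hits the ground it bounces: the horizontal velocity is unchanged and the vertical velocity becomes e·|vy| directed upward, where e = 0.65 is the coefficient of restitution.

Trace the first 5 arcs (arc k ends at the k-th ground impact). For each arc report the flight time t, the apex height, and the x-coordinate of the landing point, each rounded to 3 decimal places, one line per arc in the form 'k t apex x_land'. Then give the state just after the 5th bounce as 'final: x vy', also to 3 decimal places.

1 4.494 34.761 40.132
2 3.462 14.686 71.052
3 2.251 6.205 91.150
4 1.463 2.622 104.214
5 0.951 1.108 112.705
final: 112.705 3.029

Arc 1: start y=18.340, vy=17.940 → t=4.494, apex=34.761, x_land=40.132, impact vy=-26.102
  bounce: vy ← 0.65·26.102 = 16.966
Arc 2: start y=0.000, vy=16.966 → t=3.462, apex=14.686, x_land=71.052, impact vy=-16.966
  bounce: vy ← 0.65·16.966 = 11.028
Arc 3: start y=0.000, vy=11.028 → t=2.251, apex=6.205, x_land=91.150, impact vy=-11.028
  bounce: vy ← 0.65·11.028 = 7.168
Arc 4: start y=0.000, vy=7.168 → t=1.463, apex=2.622, x_land=104.214, impact vy=-7.168
  bounce: vy ← 0.65·7.168 = 4.659
Arc 5: start y=0.000, vy=4.659 → t=0.951, apex=1.108, x_land=112.705, impact vy=-4.659
  bounce: vy ← 0.65·4.659 = 3.029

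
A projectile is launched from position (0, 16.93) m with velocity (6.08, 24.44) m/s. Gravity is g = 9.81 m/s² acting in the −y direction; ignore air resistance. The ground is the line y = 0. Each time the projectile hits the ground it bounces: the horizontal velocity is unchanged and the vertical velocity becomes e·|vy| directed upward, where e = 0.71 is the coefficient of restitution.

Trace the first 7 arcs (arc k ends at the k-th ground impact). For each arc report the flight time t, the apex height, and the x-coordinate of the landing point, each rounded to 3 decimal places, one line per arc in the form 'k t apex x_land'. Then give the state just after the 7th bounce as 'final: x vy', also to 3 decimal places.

Arc 1: start y=16.930, vy=24.440 → t=5.599, apex=47.374, x_land=34.043, impact vy=-30.487
  bounce: vy ← 0.71·30.487 = 21.646
Arc 2: start y=0.000, vy=21.646 → t=4.413, apex=23.881, x_land=60.874, impact vy=-21.646
  bounce: vy ← 0.71·21.646 = 15.369
Arc 3: start y=0.000, vy=15.369 → t=3.133, apex=12.039, x_land=79.924, impact vy=-15.369
  bounce: vy ← 0.71·15.369 = 10.912
Arc 4: start y=0.000, vy=10.912 → t=2.225, apex=6.069, x_land=93.450, impact vy=-10.912
  bounce: vy ← 0.71·10.912 = 7.747
Arc 5: start y=0.000, vy=7.747 → t=1.579, apex=3.059, x_land=103.053, impact vy=-7.747
  bounce: vy ← 0.71·7.747 = 5.501
Arc 6: start y=0.000, vy=5.501 → t=1.121, apex=1.542, x_land=109.872, impact vy=-5.501
  bounce: vy ← 0.71·5.501 = 3.905
Arc 7: start y=0.000, vy=3.905 → t=0.796, apex=0.777, x_land=114.713, impact vy=-3.905
  bounce: vy ← 0.71·3.905 = 2.773

1 5.599 47.374 34.043
2 4.413 23.881 60.874
3 3.133 12.039 79.924
4 2.225 6.069 93.450
5 1.579 3.059 103.053
6 1.121 1.542 109.872
7 0.796 0.777 114.713
final: 114.713 2.773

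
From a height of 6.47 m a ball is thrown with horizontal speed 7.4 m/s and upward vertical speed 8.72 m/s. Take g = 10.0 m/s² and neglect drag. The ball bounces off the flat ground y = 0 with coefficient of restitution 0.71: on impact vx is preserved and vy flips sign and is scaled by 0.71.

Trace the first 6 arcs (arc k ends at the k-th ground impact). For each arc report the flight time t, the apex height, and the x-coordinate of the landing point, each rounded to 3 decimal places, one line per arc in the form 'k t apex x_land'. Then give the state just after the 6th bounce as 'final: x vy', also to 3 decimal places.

1 2.305 10.272 17.059
2 2.035 5.178 32.121
3 1.445 2.610 42.814
4 1.026 1.316 50.406
5 0.728 0.663 55.797
6 0.517 0.334 59.624
final: 59.624 1.836

Arc 1: start y=6.470, vy=8.720 → t=2.305, apex=10.272, x_land=17.059, impact vy=-14.333
  bounce: vy ← 0.71·14.333 = 10.177
Arc 2: start y=0.000, vy=10.177 → t=2.035, apex=5.178, x_land=32.121, impact vy=-10.177
  bounce: vy ← 0.71·10.177 = 7.225
Arc 3: start y=0.000, vy=7.225 → t=1.445, apex=2.610, x_land=42.814, impact vy=-7.225
  bounce: vy ← 0.71·7.225 = 5.130
Arc 4: start y=0.000, vy=5.130 → t=1.026, apex=1.316, x_land=50.406, impact vy=-5.130
  bounce: vy ← 0.71·5.130 = 3.642
Arc 5: start y=0.000, vy=3.642 → t=0.728, apex=0.663, x_land=55.797, impact vy=-3.642
  bounce: vy ← 0.71·3.642 = 2.586
Arc 6: start y=0.000, vy=2.586 → t=0.517, apex=0.334, x_land=59.624, impact vy=-2.586
  bounce: vy ← 0.71·2.586 = 1.836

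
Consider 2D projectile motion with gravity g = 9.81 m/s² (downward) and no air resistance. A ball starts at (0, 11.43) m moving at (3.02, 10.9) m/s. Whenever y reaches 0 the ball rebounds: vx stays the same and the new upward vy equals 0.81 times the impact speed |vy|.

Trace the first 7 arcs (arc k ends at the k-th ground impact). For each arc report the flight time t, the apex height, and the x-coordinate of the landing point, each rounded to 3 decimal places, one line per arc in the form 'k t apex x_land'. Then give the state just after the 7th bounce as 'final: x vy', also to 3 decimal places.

Arc 1: start y=11.430, vy=10.900 → t=2.999, apex=17.486, x_land=9.058, impact vy=-18.522
  bounce: vy ← 0.81·18.522 = 15.003
Arc 2: start y=0.000, vy=15.003 → t=3.059, apex=11.472, x_land=18.295, impact vy=-15.003
  bounce: vy ← 0.81·15.003 = 12.152
Arc 3: start y=0.000, vy=12.152 → t=2.478, apex=7.527, x_land=25.777, impact vy=-12.152
  bounce: vy ← 0.81·12.152 = 9.843
Arc 4: start y=0.000, vy=9.843 → t=2.007, apex=4.938, x_land=31.838, impact vy=-9.843
  bounce: vy ← 0.81·9.843 = 7.973
Arc 5: start y=0.000, vy=7.973 → t=1.626, apex=3.240, x_land=36.747, impact vy=-7.973
  bounce: vy ← 0.81·7.973 = 6.458
Arc 6: start y=0.000, vy=6.458 → t=1.317, apex=2.126, x_land=40.723, impact vy=-6.458
  bounce: vy ← 0.81·6.458 = 5.231
Arc 7: start y=0.000, vy=5.231 → t=1.066, apex=1.395, x_land=43.944, impact vy=-5.231
  bounce: vy ← 0.81·5.231 = 4.237

1 2.999 17.486 9.058
2 3.059 11.472 18.295
3 2.478 7.527 25.777
4 2.007 4.938 31.838
5 1.626 3.240 36.747
6 1.317 2.126 40.723
7 1.066 1.395 43.944
final: 43.944 4.237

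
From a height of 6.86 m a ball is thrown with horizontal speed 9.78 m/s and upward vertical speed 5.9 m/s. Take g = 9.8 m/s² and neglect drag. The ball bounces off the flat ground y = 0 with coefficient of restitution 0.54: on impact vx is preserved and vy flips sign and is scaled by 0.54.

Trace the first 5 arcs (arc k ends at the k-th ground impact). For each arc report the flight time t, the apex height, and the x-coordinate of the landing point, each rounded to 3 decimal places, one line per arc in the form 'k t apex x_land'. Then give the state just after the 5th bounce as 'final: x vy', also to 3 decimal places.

1 1.930 8.636 18.872
2 1.434 2.518 32.894
3 0.774 0.734 40.466
4 0.418 0.214 44.555
5 0.226 0.062 46.763
final: 46.763 0.597

Arc 1: start y=6.860, vy=5.900 → t=1.930, apex=8.636, x_land=18.872, impact vy=-13.010
  bounce: vy ← 0.54·13.010 = 7.026
Arc 2: start y=0.000, vy=7.026 → t=1.434, apex=2.518, x_land=32.894, impact vy=-7.026
  bounce: vy ← 0.54·7.026 = 3.794
Arc 3: start y=0.000, vy=3.794 → t=0.774, apex=0.734, x_land=40.466, impact vy=-3.794
  bounce: vy ← 0.54·3.794 = 2.049
Arc 4: start y=0.000, vy=2.049 → t=0.418, apex=0.214, x_land=44.555, impact vy=-2.049
  bounce: vy ← 0.54·2.049 = 1.106
Arc 5: start y=0.000, vy=1.106 → t=0.226, apex=0.062, x_land=46.763, impact vy=-1.106
  bounce: vy ← 0.54·1.106 = 0.597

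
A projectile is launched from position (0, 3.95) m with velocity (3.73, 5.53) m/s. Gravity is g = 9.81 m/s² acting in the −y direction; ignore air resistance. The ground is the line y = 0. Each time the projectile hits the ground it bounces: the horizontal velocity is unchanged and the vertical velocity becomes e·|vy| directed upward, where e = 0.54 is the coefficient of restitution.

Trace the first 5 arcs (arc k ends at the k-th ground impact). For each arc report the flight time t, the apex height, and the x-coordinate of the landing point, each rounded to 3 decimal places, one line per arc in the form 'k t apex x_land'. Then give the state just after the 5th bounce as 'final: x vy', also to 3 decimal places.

1 1.623 5.509 6.056
2 1.145 1.606 10.325
3 0.618 0.468 12.630
4 0.334 0.137 13.875
5 0.180 0.040 14.547
final: 14.547 0.477

Arc 1: start y=3.950, vy=5.530 → t=1.623, apex=5.509, x_land=6.056, impact vy=-10.396
  bounce: vy ← 0.54·10.396 = 5.614
Arc 2: start y=0.000, vy=5.614 → t=1.145, apex=1.606, x_land=10.325, impact vy=-5.614
  bounce: vy ← 0.54·5.614 = 3.032
Arc 3: start y=0.000, vy=3.032 → t=0.618, apex=0.468, x_land=12.630, impact vy=-3.032
  bounce: vy ← 0.54·3.032 = 1.637
Arc 4: start y=0.000, vy=1.637 → t=0.334, apex=0.137, x_land=13.875, impact vy=-1.637
  bounce: vy ← 0.54·1.637 = 0.884
Arc 5: start y=0.000, vy=0.884 → t=0.180, apex=0.040, x_land=14.547, impact vy=-0.884
  bounce: vy ← 0.54·0.884 = 0.477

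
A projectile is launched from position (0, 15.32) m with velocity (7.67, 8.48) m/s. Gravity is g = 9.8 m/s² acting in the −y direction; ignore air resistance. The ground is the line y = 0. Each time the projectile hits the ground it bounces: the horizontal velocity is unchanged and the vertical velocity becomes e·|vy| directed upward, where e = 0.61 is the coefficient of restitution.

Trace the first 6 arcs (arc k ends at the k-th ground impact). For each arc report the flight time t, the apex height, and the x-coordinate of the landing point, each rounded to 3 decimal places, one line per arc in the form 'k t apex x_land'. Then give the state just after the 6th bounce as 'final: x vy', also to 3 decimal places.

1 2.834 18.989 21.736
2 2.402 7.066 40.157
3 1.465 2.629 51.393
4 0.894 0.978 58.248
5 0.545 0.364 62.429
6 0.333 0.135 64.979
final: 64.979 0.994

Arc 1: start y=15.320, vy=8.480 → t=2.834, apex=18.989, x_land=21.736, impact vy=-19.292
  bounce: vy ← 0.61·19.292 = 11.768
Arc 2: start y=0.000, vy=11.768 → t=2.402, apex=7.066, x_land=40.157, impact vy=-11.768
  bounce: vy ← 0.61·11.768 = 7.179
Arc 3: start y=0.000, vy=7.179 → t=1.465, apex=2.629, x_land=51.393, impact vy=-7.179
  bounce: vy ← 0.61·7.179 = 4.379
Arc 4: start y=0.000, vy=4.379 → t=0.894, apex=0.978, x_land=58.248, impact vy=-4.379
  bounce: vy ← 0.61·4.379 = 2.671
Arc 5: start y=0.000, vy=2.671 → t=0.545, apex=0.364, x_land=62.429, impact vy=-2.671
  bounce: vy ← 0.61·2.671 = 1.629
Arc 6: start y=0.000, vy=1.629 → t=0.333, apex=0.135, x_land=64.979, impact vy=-1.629
  bounce: vy ← 0.61·1.629 = 0.994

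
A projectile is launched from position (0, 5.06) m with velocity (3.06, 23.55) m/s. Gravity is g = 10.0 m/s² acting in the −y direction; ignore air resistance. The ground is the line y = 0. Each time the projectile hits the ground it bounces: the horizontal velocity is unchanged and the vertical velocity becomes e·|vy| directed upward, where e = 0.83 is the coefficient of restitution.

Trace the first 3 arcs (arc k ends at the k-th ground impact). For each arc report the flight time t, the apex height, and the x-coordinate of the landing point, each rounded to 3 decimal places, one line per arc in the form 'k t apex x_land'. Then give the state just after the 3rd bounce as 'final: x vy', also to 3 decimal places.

Arc 1: start y=5.060, vy=23.550 → t=4.916, apex=32.790, x_land=15.043, impact vy=-25.609
  bounce: vy ← 0.83·25.609 = 21.255
Arc 2: start y=0.000, vy=21.255 → t=4.251, apex=22.589, x_land=28.051, impact vy=-21.255
  bounce: vy ← 0.83·21.255 = 17.642
Arc 3: start y=0.000, vy=17.642 → t=3.528, apex=15.562, x_land=38.847, impact vy=-17.642
  bounce: vy ← 0.83·17.642 = 14.643

1 4.916 32.790 15.043
2 4.251 22.589 28.051
3 3.528 15.562 38.847
final: 38.847 14.643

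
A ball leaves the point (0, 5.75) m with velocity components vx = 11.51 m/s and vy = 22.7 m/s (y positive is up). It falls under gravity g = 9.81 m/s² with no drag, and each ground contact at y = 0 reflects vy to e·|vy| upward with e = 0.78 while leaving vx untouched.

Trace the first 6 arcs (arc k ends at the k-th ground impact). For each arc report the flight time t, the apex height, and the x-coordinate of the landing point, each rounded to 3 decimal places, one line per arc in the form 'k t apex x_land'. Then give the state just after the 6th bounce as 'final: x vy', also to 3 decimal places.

Arc 1: start y=5.750, vy=22.700 → t=4.869, apex=32.014, x_land=56.039, impact vy=-25.062
  bounce: vy ← 0.78·25.062 = 19.548
Arc 2: start y=0.000, vy=19.548 → t=3.985, apex=19.477, x_land=101.911, impact vy=-19.548
  bounce: vy ← 0.78·19.548 = 15.248
Arc 3: start y=0.000, vy=15.248 → t=3.109, apex=11.850, x_land=137.691, impact vy=-15.248
  bounce: vy ← 0.78·15.248 = 11.893
Arc 4: start y=0.000, vy=11.893 → t=2.425, apex=7.209, x_land=165.599, impact vy=-11.893
  bounce: vy ← 0.78·11.893 = 9.277
Arc 5: start y=0.000, vy=9.277 → t=1.891, apex=4.386, x_land=187.368, impact vy=-9.277
  bounce: vy ← 0.78·9.277 = 7.236
Arc 6: start y=0.000, vy=7.236 → t=1.475, apex=2.669, x_land=204.347, impact vy=-7.236
  bounce: vy ← 0.78·7.236 = 5.644

1 4.869 32.014 56.039
2 3.985 19.477 101.911
3 3.109 11.850 137.691
4 2.425 7.209 165.599
5 1.891 4.386 187.368
6 1.475 2.669 204.347
final: 204.347 5.644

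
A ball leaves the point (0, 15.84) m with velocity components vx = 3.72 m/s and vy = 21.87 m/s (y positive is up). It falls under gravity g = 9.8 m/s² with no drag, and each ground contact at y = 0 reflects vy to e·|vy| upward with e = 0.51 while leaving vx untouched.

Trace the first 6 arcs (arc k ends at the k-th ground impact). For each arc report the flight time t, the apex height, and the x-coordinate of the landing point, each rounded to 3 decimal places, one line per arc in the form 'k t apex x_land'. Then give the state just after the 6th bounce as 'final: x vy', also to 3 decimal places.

1 5.097 40.243 18.962
2 2.923 10.467 29.836
3 1.491 2.723 35.382
4 0.760 0.708 38.211
5 0.388 0.184 39.653
6 0.198 0.048 40.389
final: 40.389 0.494

Arc 1: start y=15.840, vy=21.870 → t=5.097, apex=40.243, x_land=18.962, impact vy=-28.085
  bounce: vy ← 0.51·28.085 = 14.323
Arc 2: start y=0.000, vy=14.323 → t=2.923, apex=10.467, x_land=29.836, impact vy=-14.323
  bounce: vy ← 0.51·14.323 = 7.305
Arc 3: start y=0.000, vy=7.305 → t=1.491, apex=2.723, x_land=35.382, impact vy=-7.305
  bounce: vy ← 0.51·7.305 = 3.725
Arc 4: start y=0.000, vy=3.725 → t=0.760, apex=0.708, x_land=38.211, impact vy=-3.725
  bounce: vy ← 0.51·3.725 = 1.900
Arc 5: start y=0.000, vy=1.900 → t=0.388, apex=0.184, x_land=39.653, impact vy=-1.900
  bounce: vy ← 0.51·1.900 = 0.969
Arc 6: start y=0.000, vy=0.969 → t=0.198, apex=0.048, x_land=40.389, impact vy=-0.969
  bounce: vy ← 0.51·0.969 = 0.494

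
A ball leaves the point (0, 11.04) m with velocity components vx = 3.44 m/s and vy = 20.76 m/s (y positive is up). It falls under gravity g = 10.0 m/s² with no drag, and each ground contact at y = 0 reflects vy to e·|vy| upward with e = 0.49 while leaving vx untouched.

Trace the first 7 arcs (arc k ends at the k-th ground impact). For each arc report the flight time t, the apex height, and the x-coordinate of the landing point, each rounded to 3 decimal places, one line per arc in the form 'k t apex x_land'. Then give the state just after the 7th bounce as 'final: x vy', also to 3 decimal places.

1 4.629 32.589 15.924
2 2.502 7.825 24.530
3 1.226 1.879 28.748
4 0.601 0.451 30.814
5 0.294 0.108 31.827
6 0.144 0.026 32.323
7 0.071 0.006 32.566
final: 32.566 0.173

Arc 1: start y=11.040, vy=20.760 → t=4.629, apex=32.589, x_land=15.924, impact vy=-25.530
  bounce: vy ← 0.49·25.530 = 12.510
Arc 2: start y=0.000, vy=12.510 → t=2.502, apex=7.825, x_land=24.530, impact vy=-12.510
  bounce: vy ← 0.49·12.510 = 6.130
Arc 3: start y=0.000, vy=6.130 → t=1.226, apex=1.879, x_land=28.748, impact vy=-6.130
  bounce: vy ← 0.49·6.130 = 3.004
Arc 4: start y=0.000, vy=3.004 → t=0.601, apex=0.451, x_land=30.814, impact vy=-3.004
  bounce: vy ← 0.49·3.004 = 1.472
Arc 5: start y=0.000, vy=1.472 → t=0.294, apex=0.108, x_land=31.827, impact vy=-1.472
  bounce: vy ← 0.49·1.472 = 0.721
Arc 6: start y=0.000, vy=0.721 → t=0.144, apex=0.026, x_land=32.323, impact vy=-0.721
  bounce: vy ← 0.49·0.721 = 0.353
Arc 7: start y=0.000, vy=0.353 → t=0.071, apex=0.006, x_land=32.566, impact vy=-0.353
  bounce: vy ← 0.49·0.353 = 0.173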